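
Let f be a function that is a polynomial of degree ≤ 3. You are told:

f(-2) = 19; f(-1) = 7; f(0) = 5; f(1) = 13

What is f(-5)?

115

First differences: -12, -2, 8. Second differences: 10, 10.
Level-2 differences are constant, so f has degree 2.
Fitting a degree-2 polynomial gives f(m) = 5m² + 3m + 5.
Then f(-5) = 115.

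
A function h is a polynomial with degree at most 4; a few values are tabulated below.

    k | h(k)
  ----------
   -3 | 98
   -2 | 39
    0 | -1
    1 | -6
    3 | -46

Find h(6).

-361

Write h(k) = ak^4 + bk³ + ck² + dk + e; the 5 given values yield a linear system in the 5 coefficients.
Solving, the leading coefficient vanishes, and h(k) = -2k³ + 3k² - 6k - 1.
Then h(6) = -361.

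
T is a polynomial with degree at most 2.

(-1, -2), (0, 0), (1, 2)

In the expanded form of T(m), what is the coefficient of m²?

0

Write T(m) = am² + bm + c; the 3 given values yield a linear system in the 3 coefficients.
Solving, the leading coefficient vanishes, and T(m) = 2m.
The coefficient of m² is 0.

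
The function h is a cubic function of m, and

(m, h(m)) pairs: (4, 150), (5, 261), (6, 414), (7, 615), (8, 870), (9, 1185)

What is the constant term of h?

First differences: 111, 153, 201, 255, 315. Second differences: 42, 48, 54, 60. Third differences: 6, 6, 6.
Level-3 differences are constant, so h has degree 3.
Fitting a degree-3 polynomial gives h(m) = m³ + 6m² - 4m + 6.
The constant term is h(0) = 6.

6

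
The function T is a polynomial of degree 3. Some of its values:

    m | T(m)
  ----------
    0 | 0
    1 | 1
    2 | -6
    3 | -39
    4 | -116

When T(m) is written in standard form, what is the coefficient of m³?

-3

First differences: 1, -7, -33, -77. Second differences: -8, -26, -44. Third differences: -18, -18.
Level-3 differences are constant, so T has degree 3.
Fitting a degree-3 polynomial gives T(m) = -3m³ + 5m² - m.
The coefficient of m³ is -3.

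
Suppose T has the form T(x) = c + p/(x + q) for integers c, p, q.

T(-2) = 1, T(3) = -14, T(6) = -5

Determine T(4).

-8

(T(x) − c)(x + q) = p for each data point; the three points give a linear system in c and q, then p follows.
Solving: c = -2, q = -2, p = -12, so T(x) = -2 − 12/(x − 2).
Then T(4) = -2 − 12/2 = -8.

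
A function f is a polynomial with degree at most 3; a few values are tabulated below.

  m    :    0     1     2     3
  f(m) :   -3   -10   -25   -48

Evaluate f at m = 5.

-118

Write f(m) = am³ + bm² + cm + d; the 4 given values yield a linear system in the 4 coefficients.
Solving, the leading coefficient vanishes, and f(m) = -4m² - 3m - 3.
Then f(5) = -118.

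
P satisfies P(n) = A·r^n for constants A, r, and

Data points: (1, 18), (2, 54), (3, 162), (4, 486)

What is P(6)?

Consecutive ratio: 54/18 = 3, and 162/54 = 3, so r = 3.
Then A·3^1 = 18 gives A = 6, and P(n) = 6·3^n.
P(6) = 6·3^6 = 4374.

4374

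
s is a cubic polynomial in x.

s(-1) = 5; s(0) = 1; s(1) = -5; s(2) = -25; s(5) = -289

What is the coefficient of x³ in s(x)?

Write s(x) = ax³ + bx² + cx + d; the 5 given values yield a linear system in the 4 coefficients.
Solving, s(x) = -2x³ - x² - 3x + 1.
The coefficient of x³ is -2.

-2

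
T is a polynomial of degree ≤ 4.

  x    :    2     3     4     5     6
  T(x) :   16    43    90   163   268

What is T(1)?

3

Write T(x) = ax^4 + bx³ + cx² + dx + e; the 5 given values yield a linear system in the 5 coefficients.
Solving, the leading coefficient vanishes, and T(x) = x³ + x² + 3x - 2.
Then T(1) = 3.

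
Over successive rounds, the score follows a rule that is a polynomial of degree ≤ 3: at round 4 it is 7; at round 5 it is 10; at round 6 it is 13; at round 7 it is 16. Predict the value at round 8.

Write the value at x as s(x).
First differences: 3, 3, 3.
Level-1 differences are constant, so s has degree 1.
Fitting a degree-1 polynomial gives s(x) = 3x - 5.
Then s(8) = 19.

19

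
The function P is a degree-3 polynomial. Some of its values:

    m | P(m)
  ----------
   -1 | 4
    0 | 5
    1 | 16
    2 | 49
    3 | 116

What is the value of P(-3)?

-16

First differences: 1, 11, 33, 67. Second differences: 10, 22, 34. Third differences: 12, 12.
Level-3 differences are constant, so P has degree 3.
Fitting a degree-3 polynomial gives P(m) = 2m³ + 5m² + 4m + 5.
Then P(-3) = -16.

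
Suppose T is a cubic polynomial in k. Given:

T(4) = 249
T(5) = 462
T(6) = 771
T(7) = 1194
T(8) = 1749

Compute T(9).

First differences: 213, 309, 423, 555. Second differences: 96, 114, 132. Third differences: 18, 18.
Level-3 differences are constant, so T has degree 3.
Fitting a degree-3 polynomial gives T(k) = 3k³ + 3k² + 3k - 3.
Then T(9) = 2454.

2454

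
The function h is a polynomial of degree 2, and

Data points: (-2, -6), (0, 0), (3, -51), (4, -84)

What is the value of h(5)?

Write h(n) = an² + bn + c; the 4 given values yield a linear system in the 3 coefficients.
Solving, h(n) = -4n² - 5n.
Then h(5) = -125.

-125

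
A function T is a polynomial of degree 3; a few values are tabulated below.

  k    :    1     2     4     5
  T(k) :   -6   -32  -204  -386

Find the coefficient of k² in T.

Write T(k) = ak³ + bk² + ck + d; the 4 given values yield a linear system in the 4 coefficients.
Solving, T(k) = -3k³ + k² - 8k + 4.
The coefficient of k² is 1.

1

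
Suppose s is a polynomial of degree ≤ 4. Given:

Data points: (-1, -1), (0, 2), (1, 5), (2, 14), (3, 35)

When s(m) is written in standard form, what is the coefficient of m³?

Write s(m) = am^4 + bm³ + cm² + dm + e; the 5 given values yield a linear system in the 5 coefficients.
Solving, the leading coefficient vanishes, and s(m) = m³ + 2m + 2.
The coefficient of m³ is 1.

1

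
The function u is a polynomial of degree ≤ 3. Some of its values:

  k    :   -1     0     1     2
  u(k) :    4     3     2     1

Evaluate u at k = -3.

6

First differences: -1, -1, -1.
Level-1 differences are constant, so u has degree 1.
Fitting a degree-1 polynomial gives u(k) = -k + 3.
Then u(-3) = 6.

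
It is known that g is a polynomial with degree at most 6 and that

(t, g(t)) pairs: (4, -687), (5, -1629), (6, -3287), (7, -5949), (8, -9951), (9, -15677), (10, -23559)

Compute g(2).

-39

First differences: -942, -1658, -2662, -4002, -5726, -7882. Second differences: -716, -1004, -1340, -1724, -2156. Third differences: -288, -336, -384, -432. Fourth differences: -48, -48, -48.
Level-4 differences are constant, so g has degree 4.
Fitting a degree-4 polynomial gives g(t) = -2t^4 - 4t³ + 4t² + 4t + 1.
Then g(2) = -39.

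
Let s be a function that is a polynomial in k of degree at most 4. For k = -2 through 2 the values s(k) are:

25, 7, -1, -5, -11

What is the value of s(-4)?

115

First differences: -18, -8, -4, -6. Second differences: 10, 4, -2. Third differences: -6, -6.
Level-3 differences are constant, so s has degree 3.
Fitting a degree-3 polynomial gives s(k) = -k³ + 2k² - 5k - 1.
Then s(-4) = 115.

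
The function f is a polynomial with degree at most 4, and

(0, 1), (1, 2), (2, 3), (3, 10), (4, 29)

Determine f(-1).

First differences: 1, 1, 7, 19. Second differences: 0, 6, 12. Third differences: 6, 6.
Level-3 differences are constant, so f has degree 3.
Fitting a degree-3 polynomial gives f(x) = x³ - 3x² + 3x + 1.
Then f(-1) = -6.

-6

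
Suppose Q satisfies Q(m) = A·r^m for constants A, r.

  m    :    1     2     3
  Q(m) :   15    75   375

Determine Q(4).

1875

Consecutive ratio: 75/15 = 5, and 375/75 = 5, so r = 5.
Then A·5^1 = 15 gives A = 3, and Q(m) = 3·5^m.
Q(4) = 3·5^4 = 1875.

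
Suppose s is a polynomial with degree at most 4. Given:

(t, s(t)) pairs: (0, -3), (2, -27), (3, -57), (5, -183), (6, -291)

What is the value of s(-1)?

3

Write s(t) = at^4 + bt³ + ct² + dt + e; the 5 given values yield a linear system in the 5 coefficients.
Solving, the leading coefficient vanishes, and s(t) = -t³ - t² - 6t - 3.
Then s(-1) = 3.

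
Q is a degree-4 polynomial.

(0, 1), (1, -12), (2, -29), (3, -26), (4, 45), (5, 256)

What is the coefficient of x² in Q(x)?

First differences: -13, -17, 3, 71, 211. Second differences: -4, 20, 68, 140. Third differences: 24, 48, 72. Fourth differences: 24, 24.
Level-4 differences are constant, so Q has degree 4.
Fitting a degree-4 polynomial gives Q(x) = x^4 - 2x³ - 3x² - 9x + 1.
The coefficient of x² is -3.

-3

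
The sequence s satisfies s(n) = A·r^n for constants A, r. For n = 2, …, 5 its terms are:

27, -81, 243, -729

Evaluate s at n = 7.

Consecutive ratio: -81/27 = -3, and 243/(-81) = -3, so r = -3.
Then A·(-3)^2 = 27 gives A = 3, and s(n) = 3·(-3)^n.
s(7) = 3·(-3)^7 = -6561.

-6561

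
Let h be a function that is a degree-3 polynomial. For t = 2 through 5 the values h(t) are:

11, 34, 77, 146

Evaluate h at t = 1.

Write h(t) = at³ + bt² + ct + d; the 4 given values yield a linear system in the 4 coefficients.
Solving, h(t) = t³ + t² - t + 1.
Then h(1) = 2.

2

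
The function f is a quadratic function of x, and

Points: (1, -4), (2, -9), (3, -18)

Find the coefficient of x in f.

Write f(x) = ax² + bx + c; the 3 given values yield a linear system in the 3 coefficients.
Solving, f(x) = -2x² + x - 3.
The coefficient of x is 1.

1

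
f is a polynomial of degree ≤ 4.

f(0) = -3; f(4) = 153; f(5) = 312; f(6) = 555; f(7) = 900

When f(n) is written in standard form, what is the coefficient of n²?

Write f(n) = an^4 + bn³ + cn² + dn + e; the 5 given values yield a linear system in the 5 coefficients.
Solving, the leading coefficient vanishes, and f(n) = 3n³ - 3n² + 3n - 3.
The coefficient of n² is -3.

-3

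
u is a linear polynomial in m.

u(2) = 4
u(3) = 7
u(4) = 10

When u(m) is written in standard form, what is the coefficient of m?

First differences: 3, 3.
Level-1 differences are constant, so u has degree 1.
Fitting a degree-1 polynomial gives u(m) = 3m - 2.
The coefficient of m is 3.

3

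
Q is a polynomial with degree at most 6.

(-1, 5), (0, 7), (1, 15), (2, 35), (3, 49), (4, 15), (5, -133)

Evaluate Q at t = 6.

First differences: 2, 8, 20, 14, -34, -148. Second differences: 6, 12, -6, -48, -114. Third differences: 6, -18, -42, -66. Fourth differences: -24, -24, -24.
Level-4 differences are constant, so Q has degree 4.
Fitting a degree-4 polynomial gives Q(t) = -t^4 + 3t³ + 4t² + 2t + 7.
Then Q(6) = -485.

-485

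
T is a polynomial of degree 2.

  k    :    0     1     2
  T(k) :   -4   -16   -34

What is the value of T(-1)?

2

Write T(k) = ak² + bk + c; the 3 given values yield a linear system in the 3 coefficients.
Solving, T(k) = -3k² - 9k - 4.
Then T(-1) = 2.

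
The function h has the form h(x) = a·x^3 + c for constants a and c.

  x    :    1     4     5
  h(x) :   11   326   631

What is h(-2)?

-34

From h(1) = 11 and h(4) = 326: 1a + c = 11 and 64a + c = 326.
Subtracting: 63a = 315, so a = 5; then c = 11 − 5·1 = 6.
So h(x) = 5x³ + 6, and h(-2) = -34.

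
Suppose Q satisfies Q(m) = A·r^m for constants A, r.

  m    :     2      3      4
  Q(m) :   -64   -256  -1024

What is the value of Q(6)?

-16384

Consecutive ratio: -256/(-64) = 4, and -1024/(-256) = 4, so r = 4.
Then A·4^2 = -64 gives A = -4, and Q(m) = -4·4^m.
Q(6) = -4·4^6 = -16384.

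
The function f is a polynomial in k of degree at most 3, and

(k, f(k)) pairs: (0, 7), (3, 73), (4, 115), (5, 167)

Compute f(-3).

Write f(k) = ak³ + bk² + ck + d; the 4 given values yield a linear system in the 4 coefficients.
Solving, the leading coefficient vanishes, and f(k) = 5k² + 7k + 7.
Then f(-3) = 31.

31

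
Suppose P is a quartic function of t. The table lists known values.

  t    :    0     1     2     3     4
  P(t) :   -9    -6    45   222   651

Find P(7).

5430

Write P(t) = at^4 + bt³ + ct² + dt + e; the 5 given values yield a linear system in the 5 coefficients.
Solving, P(t) = 2t^4 + t³ + 7t² - 7t - 9.
Then P(7) = 5430.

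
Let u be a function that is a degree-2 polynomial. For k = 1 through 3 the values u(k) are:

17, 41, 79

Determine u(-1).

11

Write u(k) = ak² + bk + c; the 3 given values yield a linear system in the 3 coefficients.
Solving, u(k) = 7k² + 3k + 7.
Then u(-1) = 11.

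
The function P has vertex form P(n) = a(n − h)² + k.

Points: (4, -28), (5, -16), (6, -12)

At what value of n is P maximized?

First differences 12, 4; second difference -8 = 2a, so a = -4.
Expanding, the n-coefficient is −2ah = 8h; matching it to the data gives h = 6, and then k = -12.
So P(n) = -4(n − 6)² − 12.
Hence h = 6.

6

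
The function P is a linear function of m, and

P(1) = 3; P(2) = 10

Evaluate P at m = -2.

-18

Write P(m) = am + b; the 2 given values yield a linear system in the 2 coefficients.
Solving, P(m) = 7m - 4.
Then P(-2) = -18.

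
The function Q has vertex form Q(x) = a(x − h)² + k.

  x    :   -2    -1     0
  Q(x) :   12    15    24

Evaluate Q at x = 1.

First differences 3, 9; second difference 6 = 2a, so a = 3.
Expanding, the x-coefficient is −2ah = -6h; matching it to the data gives h = -2, and then k = 12.
So Q(x) = 3(x + 2)² + 12.
Q(1) = 3·3² + 12 = 39.

39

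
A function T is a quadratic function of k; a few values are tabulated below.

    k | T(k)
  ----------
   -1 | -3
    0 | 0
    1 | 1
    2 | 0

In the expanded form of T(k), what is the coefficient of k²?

Write T(k) = ak² + bk + c; the 4 given values yield a linear system in the 3 coefficients.
Solving, T(k) = -k² + 2k.
The coefficient of k² is -1.

-1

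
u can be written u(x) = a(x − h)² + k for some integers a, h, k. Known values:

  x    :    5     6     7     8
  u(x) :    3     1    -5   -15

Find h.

First differences -2, -6, -10; second difference -4 = 2a, so a = -2.
Expanding, the x-coefficient is −2ah = 4h; matching it to the data gives h = 5, and then k = 3.
So u(x) = -2(x − 5)² + 3.
Hence h = 5.

5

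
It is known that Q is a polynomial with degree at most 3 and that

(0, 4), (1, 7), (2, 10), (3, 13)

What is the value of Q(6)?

Write Q(k) = ak³ + bk² + ck + d; the 4 given values yield a linear system in the 4 coefficients.
Solving, the top 2 coefficients vanish, and Q(k) = 3k + 4.
Then Q(6) = 22.

22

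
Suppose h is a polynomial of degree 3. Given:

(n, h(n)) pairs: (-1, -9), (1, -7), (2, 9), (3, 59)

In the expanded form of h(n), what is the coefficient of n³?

3

Write h(n) = an³ + bn² + cn + d; the 4 given values yield a linear system in the 4 coefficients.
Solving, h(n) = 3n³ - n² - 2n - 7.
The coefficient of n³ is 3.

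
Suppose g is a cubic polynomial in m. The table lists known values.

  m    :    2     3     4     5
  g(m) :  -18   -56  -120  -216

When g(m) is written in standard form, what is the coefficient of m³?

Write g(m) = am³ + bm² + cm + d; the 4 given values yield a linear system in the 4 coefficients.
Solving, g(m) = -m³ - 4m² + m + 4.
The coefficient of m³ is -1.

-1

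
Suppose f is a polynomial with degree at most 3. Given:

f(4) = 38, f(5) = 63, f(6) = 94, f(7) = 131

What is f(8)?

Write f(k) = ak³ + bk² + ck + d; the 4 given values yield a linear system in the 4 coefficients.
Solving, the leading coefficient vanishes, and f(k) = 3k² - 2k - 2.
Then f(8) = 174.

174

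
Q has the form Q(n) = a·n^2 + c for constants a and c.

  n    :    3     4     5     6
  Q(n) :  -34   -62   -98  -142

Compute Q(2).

-14

From Q(3) = -34 and Q(4) = -62: 9a + c = -34 and 16a + c = -62.
Subtracting: 7a = -28, so a = -4; then c = -34 − (-4)·9 = 2.
So Q(n) = -4n² + 2, and Q(2) = -14.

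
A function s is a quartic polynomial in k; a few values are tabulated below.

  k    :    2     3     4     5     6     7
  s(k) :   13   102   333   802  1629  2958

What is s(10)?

Write s(k) = ak^4 + bk³ + ck² + dk + e; the 6 given values yield a linear system in the 5 coefficients.
Solving, s(k) = k^4 + 2k³ - 2k² - 4k - 3.
Then s(10) = 11757.

11757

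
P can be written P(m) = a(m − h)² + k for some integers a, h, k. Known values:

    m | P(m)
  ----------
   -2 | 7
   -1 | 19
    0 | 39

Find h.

-3

First differences 12, 20; second difference 8 = 2a, so a = 4.
Expanding, the m-coefficient is −2ah = -8h; matching it to the data gives h = -3, and then k = 3.
So P(m) = 4(m + 3)² + 3.
Hence h = -3.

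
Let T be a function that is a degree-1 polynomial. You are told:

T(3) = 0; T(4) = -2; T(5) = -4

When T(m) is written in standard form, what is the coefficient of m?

-2

First differences: -2, -2.
Level-1 differences are constant, so T has degree 1.
Fitting a degree-1 polynomial gives T(m) = -2m + 6.
The coefficient of m is -2.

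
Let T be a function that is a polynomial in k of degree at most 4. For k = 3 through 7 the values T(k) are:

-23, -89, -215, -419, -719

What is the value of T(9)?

-1679

Write T(k) = ak^4 + bk³ + ck² + dk + e; the 5 given values yield a linear system in the 5 coefficients.
Solving, the leading coefficient vanishes, and T(k) = -3k³ + 6k² + 3k - 5.
Then T(9) = -1679.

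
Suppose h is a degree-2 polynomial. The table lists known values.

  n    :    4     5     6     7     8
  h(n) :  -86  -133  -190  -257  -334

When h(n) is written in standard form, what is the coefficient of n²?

-5

First differences: -47, -57, -67, -77. Second differences: -10, -10, -10.
Level-2 differences are constant, so h has degree 2.
Fitting a degree-2 polynomial gives h(n) = -5n² - 2n + 2.
The coefficient of n² is -5.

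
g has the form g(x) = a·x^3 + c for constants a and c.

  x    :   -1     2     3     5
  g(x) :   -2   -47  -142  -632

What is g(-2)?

From g(-1) = -2 and g(2) = -47: -1a + c = -2 and 8a + c = -47.
Subtracting: 9a = -45, so a = -5; then c = -2 − (-5)·(-1) = -7.
So g(x) = -5x³ − 7, and g(-2) = 33.

33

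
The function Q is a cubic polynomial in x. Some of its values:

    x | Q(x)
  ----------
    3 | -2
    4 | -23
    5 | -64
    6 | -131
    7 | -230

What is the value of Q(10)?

First differences: -21, -41, -67, -99. Second differences: -20, -26, -32. Third differences: -6, -6.
Level-3 differences are constant, so Q has degree 3.
Fitting a degree-3 polynomial gives Q(x) = -x³ + 2x² + 2x + 1.
Then Q(10) = -779.

-779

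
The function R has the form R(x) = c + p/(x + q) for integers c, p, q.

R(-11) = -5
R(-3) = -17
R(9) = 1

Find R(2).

(R(x) − c)(x + q) = p for each data point; the three points give a linear system in c and q, then p follows.
Solving: c = -2, q = 1, p = 30, so R(x) = -2 + 30/(x + 1).
Then R(2) = -2 + 30/3 = 8.

8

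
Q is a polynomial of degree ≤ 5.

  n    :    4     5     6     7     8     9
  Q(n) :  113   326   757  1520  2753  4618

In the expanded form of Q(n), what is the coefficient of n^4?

First differences: 213, 431, 763, 1233, 1865. Second differences: 218, 332, 470, 632. Third differences: 114, 138, 162. Fourth differences: 24, 24.
Level-4 differences are constant, so Q has degree 4.
Fitting a degree-4 polynomial gives Q(n) = n^4 - 3n³ + 3n² + 1.
The coefficient of n^4 is 1.

1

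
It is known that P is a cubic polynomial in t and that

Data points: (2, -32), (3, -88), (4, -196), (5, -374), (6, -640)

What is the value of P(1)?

Write P(t) = at³ + bt² + ct + d; the 5 given values yield a linear system in the 4 coefficients.
Solving, P(t) = -3t³ + t² - 4t - 4.
Then P(1) = -10.

-10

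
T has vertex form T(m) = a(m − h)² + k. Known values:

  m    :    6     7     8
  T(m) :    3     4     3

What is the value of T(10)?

First differences 1, -1; second difference -2 = 2a, so a = -1.
Expanding, the m-coefficient is −2ah = 2h; matching it to the data gives h = 7, and then k = 4.
So T(m) = -1(m − 7)² + 4.
T(10) = -1·3² + 4 = -5.

-5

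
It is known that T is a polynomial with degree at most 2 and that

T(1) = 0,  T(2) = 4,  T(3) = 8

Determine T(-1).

-8

Write T(n) = an² + bn + c; the 3 given values yield a linear system in the 3 coefficients.
Solving, the leading coefficient vanishes, and T(n) = 4n - 4.
Then T(-1) = -8.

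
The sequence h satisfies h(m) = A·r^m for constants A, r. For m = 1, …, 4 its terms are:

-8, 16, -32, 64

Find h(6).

256

Consecutive ratio: 16/(-8) = -2, and -32/16 = -2, so r = -2.
Then A·(-2)^1 = -8 gives A = 4, and h(m) = 4·(-2)^m.
h(6) = 4·(-2)^6 = 256.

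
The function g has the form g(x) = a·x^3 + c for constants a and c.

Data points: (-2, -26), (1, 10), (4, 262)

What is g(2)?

From g(-2) = -26 and g(1) = 10: -8a + c = -26 and 1a + c = 10.
Subtracting: 9a = 36, so a = 4; then c = -26 − 4·(-8) = 6.
So g(x) = 4x³ + 6, and g(2) = 38.

38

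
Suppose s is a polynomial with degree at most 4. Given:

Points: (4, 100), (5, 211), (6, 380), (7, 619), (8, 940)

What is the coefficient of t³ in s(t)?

2

First differences: 111, 169, 239, 321. Second differences: 58, 70, 82. Third differences: 12, 12.
Level-3 differences are constant, so s has degree 3.
Fitting a degree-3 polynomial gives s(t) = 2t³ - t² - 2t - 4.
The coefficient of t³ is 2.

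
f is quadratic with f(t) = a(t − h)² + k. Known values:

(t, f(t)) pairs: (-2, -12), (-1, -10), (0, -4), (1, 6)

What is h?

-2

First differences 2, 6, 10; second difference 4 = 2a, so a = 2.
Expanding, the t-coefficient is −2ah = -4h; matching it to the data gives h = -2, and then k = -12.
So f(t) = 2(t + 2)² − 12.
Hence h = -2.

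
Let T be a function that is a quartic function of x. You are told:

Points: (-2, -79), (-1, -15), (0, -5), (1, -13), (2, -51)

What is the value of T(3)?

-179

Write T(x) = ax^4 + bx³ + cx² + dx + e; the 5 given values yield a linear system in the 5 coefficients.
Solving, T(x) = -2x^4 + 2x³ - 7x² - x - 5.
Then T(3) = -179.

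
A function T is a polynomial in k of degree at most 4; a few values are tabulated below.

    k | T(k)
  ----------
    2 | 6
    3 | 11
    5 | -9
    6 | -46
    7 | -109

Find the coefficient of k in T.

-1

Write T(k) = ak^4 + bk³ + ck² + dk + e; the 5 given values yield a linear system in the 5 coefficients.
Solving, the leading coefficient vanishes, and T(k) = -k³ + 5k² - k - 4.
The coefficient of k is -1.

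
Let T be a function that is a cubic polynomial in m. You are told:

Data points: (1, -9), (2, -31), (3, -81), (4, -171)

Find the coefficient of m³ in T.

Write T(m) = am³ + bm² + cm + d; the 4 given values yield a linear system in the 4 coefficients.
Solving, T(m) = -2m³ - 2m² - 2m - 3.
The coefficient of m³ is -2.

-2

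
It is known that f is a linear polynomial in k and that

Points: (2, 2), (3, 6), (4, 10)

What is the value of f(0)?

-6

Write f(k) = ak + b; the 3 given values yield a linear system in the 2 coefficients.
Solving, f(k) = 4k - 6.
Then f(0) = -6.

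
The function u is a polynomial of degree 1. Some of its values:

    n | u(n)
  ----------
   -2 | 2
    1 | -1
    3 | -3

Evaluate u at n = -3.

Write u(n) = an + b; the 3 given values yield a linear system in the 2 coefficients.
Solving, u(n) = -n.
Then u(-3) = 3.

3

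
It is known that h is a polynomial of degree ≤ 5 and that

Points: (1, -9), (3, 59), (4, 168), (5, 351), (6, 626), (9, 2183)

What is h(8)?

1524

Write h(k) = ak^5 + bk^4 + ck³ + dk² + ek + p; the 6 given values yield a linear system in the 6 coefficients.
Solving, the top 2 coefficients vanish, and h(k) = 3k³ + k² - 9k - 4.
Then h(8) = 1524.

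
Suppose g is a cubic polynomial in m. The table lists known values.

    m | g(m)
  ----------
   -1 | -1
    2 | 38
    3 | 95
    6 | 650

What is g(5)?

383

Write g(m) = am³ + bm² + cm + d; the 4 given values yield a linear system in the 4 coefficients.
Solving, g(m) = 3m³ - m² + 5m + 8.
Then g(5) = 383.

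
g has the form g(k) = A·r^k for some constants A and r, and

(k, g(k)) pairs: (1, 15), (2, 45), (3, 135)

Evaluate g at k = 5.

1215

Consecutive ratio: 45/15 = 3, and 135/45 = 3, so r = 3.
Then A·3^1 = 15 gives A = 5, and g(k) = 5·3^k.
g(5) = 5·3^5 = 1215.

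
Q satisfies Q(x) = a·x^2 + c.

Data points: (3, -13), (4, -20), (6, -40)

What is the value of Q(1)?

-5

From Q(3) = -13 and Q(4) = -20: 9a + c = -13 and 16a + c = -20.
Subtracting: 7a = -7, so a = -1; then c = -13 − (-1)·9 = -4.
So Q(x) = -1x² − 4, and Q(1) = -5.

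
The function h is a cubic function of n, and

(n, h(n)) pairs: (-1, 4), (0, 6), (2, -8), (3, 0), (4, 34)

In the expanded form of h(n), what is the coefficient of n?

-5

Write h(n) = an³ + bn² + cn + d; the 5 given values yield a linear system in the 4 coefficients.
Solving, h(n) = 2n³ - 5n² - 5n + 6.
The coefficient of n is -5.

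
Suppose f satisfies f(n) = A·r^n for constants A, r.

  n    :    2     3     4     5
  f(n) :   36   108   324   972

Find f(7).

8748

Consecutive ratio: 108/36 = 3, and 324/108 = 3, so r = 3.
Then A·3^2 = 36 gives A = 4, and f(n) = 4·3^n.
f(7) = 4·3^7 = 8748.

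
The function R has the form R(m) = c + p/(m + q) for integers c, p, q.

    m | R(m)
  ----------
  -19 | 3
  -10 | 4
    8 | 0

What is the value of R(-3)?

11

(R(m) − c)(m + q) = p for each data point; the three points give a linear system in c and q, then p follows.
Solving: c = 2, q = 1, p = -18, so R(m) = 2 − 18/(m + 1).
Then R(-3) = 2 − 18/(-2) = 11.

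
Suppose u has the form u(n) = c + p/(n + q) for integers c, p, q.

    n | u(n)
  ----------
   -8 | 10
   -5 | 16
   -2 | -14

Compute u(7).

4

(u(n) − c)(n + q) = p for each data point; the three points give a linear system in c and q, then p follows.
Solving: c = 6, q = 3, p = -20, so u(n) = 6 − 20/(n + 3).
Then u(7) = 6 − 20/10 = 4.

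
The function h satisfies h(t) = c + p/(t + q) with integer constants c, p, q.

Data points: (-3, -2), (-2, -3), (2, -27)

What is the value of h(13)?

6

(h(t) − c)(t + q) = p for each data point; the three points give a linear system in c and q, then p follows.
Solving: c = 3, q = -3, p = 30, so h(t) = 3 + 30/(t − 3).
Then h(13) = 3 + 30/10 = 6.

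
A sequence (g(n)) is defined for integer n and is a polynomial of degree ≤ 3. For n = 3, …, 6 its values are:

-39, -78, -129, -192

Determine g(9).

-453

Write g(n) = an³ + bn² + cn + d; the 4 given values yield a linear system in the 4 coefficients.
Solving, the leading coefficient vanishes, and g(n) = -6n² + 3n + 6.
Then g(9) = -453.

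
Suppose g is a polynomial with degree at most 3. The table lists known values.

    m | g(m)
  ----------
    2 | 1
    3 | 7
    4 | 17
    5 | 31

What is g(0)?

First differences: 6, 10, 14. Second differences: 4, 4.
Level-2 differences are constant, so g has degree 2.
Fitting a degree-2 polynomial gives g(m) = 2m² - 4m + 1.
The constant term is g(0) = 1.

1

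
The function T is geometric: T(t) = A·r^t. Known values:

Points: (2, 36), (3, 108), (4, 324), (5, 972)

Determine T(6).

2916

Consecutive ratio: 108/36 = 3, and 324/108 = 3, so r = 3.
Then A·3^2 = 36 gives A = 4, and T(t) = 4·3^t.
T(6) = 4·3^6 = 2916.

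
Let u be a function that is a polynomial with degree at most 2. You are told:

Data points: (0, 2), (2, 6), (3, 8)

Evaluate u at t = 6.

14

Write u(t) = at² + bt + c; the 3 given values yield a linear system in the 3 coefficients.
Solving, the leading coefficient vanishes, and u(t) = 2t + 2.
Then u(6) = 14.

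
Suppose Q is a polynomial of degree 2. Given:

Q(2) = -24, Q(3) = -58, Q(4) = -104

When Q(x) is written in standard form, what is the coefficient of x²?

Write Q(x) = ax² + bx + c; the 3 given values yield a linear system in the 3 coefficients.
Solving, Q(x) = -6x² - 4x + 8.
The coefficient of x² is -6.

-6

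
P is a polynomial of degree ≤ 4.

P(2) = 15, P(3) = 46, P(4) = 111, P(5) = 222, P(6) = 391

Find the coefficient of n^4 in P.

Write P(n) = an^4 + bn³ + cn² + dn + e; the 5 given values yield a linear system in the 5 coefficients.
Solving, the leading coefficient vanishes, and P(n) = 2n³ - n² - 2n + 7.
The coefficient of n^4 is 0.

0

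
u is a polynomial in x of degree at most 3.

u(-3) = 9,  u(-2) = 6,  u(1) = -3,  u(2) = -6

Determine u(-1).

3

Write u(x) = ax³ + bx² + cx + d; the 4 given values yield a linear system in the 4 coefficients.
Solving, the top 2 coefficients vanish, and u(x) = -3x.
Then u(-1) = 3.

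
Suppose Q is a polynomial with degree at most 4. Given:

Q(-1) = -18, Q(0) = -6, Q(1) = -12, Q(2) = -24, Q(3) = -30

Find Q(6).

108

First differences: 12, -6, -12, -6. Second differences: -18, -6, 6. Third differences: 12, 12.
Level-3 differences are constant, so Q has degree 3.
Fitting a degree-3 polynomial gives Q(t) = 2t³ - 9t² + t - 6.
Then Q(6) = 108.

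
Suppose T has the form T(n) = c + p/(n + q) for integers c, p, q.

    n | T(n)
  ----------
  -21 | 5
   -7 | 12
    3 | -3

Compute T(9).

0

(T(n) − c)(n + q) = p for each data point; the three points give a linear system in c and q, then p follows.
Solving: c = 3, q = 3, p = -36, so T(n) = 3 − 36/(n + 3).
Then T(9) = 3 − 36/12 = 0.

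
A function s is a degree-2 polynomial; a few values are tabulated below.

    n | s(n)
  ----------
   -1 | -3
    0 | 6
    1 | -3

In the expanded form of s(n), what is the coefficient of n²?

Write s(n) = an² + bn + c; the 3 given values yield a linear system in the 3 coefficients.
Solving, s(n) = -9n² + 6.
The coefficient of n² is -9.

-9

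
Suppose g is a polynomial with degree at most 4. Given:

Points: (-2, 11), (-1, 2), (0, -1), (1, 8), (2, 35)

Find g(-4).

23

First differences: -9, -3, 9, 27. Second differences: 6, 12, 18. Third differences: 6, 6.
Level-3 differences are constant, so g has degree 3.
Fitting a degree-3 polynomial gives g(x) = x³ + 6x² + 2x - 1.
Then g(-4) = 23.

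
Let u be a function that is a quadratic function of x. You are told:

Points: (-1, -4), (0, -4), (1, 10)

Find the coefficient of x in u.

7

Write u(x) = ax² + bx + c; the 3 given values yield a linear system in the 3 coefficients.
Solving, u(x) = 7x² + 7x - 4.
The coefficient of x is 7.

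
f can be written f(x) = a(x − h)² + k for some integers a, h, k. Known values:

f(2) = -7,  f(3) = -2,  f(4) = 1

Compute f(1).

First differences 5, 3; second difference -2 = 2a, so a = -1.
Expanding, the x-coefficient is −2ah = 2h; matching it to the data gives h = 5, and then k = 2.
So f(x) = -1(x − 5)² + 2.
f(1) = -1·(-4)² + 2 = -14.

-14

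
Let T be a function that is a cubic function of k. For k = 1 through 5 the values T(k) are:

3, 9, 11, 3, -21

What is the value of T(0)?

-1

First differences: 6, 2, -8, -24. Second differences: -4, -10, -16. Third differences: -6, -6.
Level-3 differences are constant, so T has degree 3.
Fitting a degree-3 polynomial gives T(k) = -k³ + 4k² + k - 1.
Then T(0) = -1.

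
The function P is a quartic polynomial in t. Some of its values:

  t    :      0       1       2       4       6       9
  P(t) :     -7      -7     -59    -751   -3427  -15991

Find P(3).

-259

Write P(t) = at^4 + bt³ + ct² + dt + e; the 6 given values yield a linear system in the 5 coefficients.
Solving, P(t) = -2t^4 - 4t³ + 6t - 7.
Then P(3) = -259.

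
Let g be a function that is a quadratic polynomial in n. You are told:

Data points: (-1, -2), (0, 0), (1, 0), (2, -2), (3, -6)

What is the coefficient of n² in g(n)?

-1

First differences: 2, 0, -2, -4. Second differences: -2, -2, -2.
Level-2 differences are constant, so g has degree 2.
Fitting a degree-2 polynomial gives g(n) = -n² + n.
The coefficient of n² is -1.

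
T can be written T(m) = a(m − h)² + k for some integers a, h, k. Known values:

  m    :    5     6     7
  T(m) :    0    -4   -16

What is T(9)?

-64

First differences -4, -12; second difference -8 = 2a, so a = -4.
Expanding, the m-coefficient is −2ah = 8h; matching it to the data gives h = 5, and then k = 0.
So T(m) = -4(m − 5)² + 0.
T(9) = -4·4² + 0 = -64.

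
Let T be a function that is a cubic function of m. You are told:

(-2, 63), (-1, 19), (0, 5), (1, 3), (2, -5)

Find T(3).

-37

First differences: -44, -14, -2, -8. Second differences: 30, 12, -6. Third differences: -18, -18.
Level-3 differences are constant, so T has degree 3.
Fitting a degree-3 polynomial gives T(m) = -3m³ + 6m² - 5m + 5.
Then T(3) = -37.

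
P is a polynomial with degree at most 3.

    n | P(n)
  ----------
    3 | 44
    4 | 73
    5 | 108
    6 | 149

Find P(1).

First differences: 29, 35, 41. Second differences: 6, 6.
Level-2 differences are constant, so P has degree 2.
Fitting a degree-2 polynomial gives P(n) = 3n² + 8n - 7.
Then P(1) = 4.

4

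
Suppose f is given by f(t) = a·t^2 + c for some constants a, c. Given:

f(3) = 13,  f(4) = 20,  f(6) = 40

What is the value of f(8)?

68

From f(3) = 13 and f(4) = 20: 9a + c = 13 and 16a + c = 20.
Subtracting: 7a = 7, so a = 1; then c = 13 − 1·9 = 4.
So f(t) = 1t² + 4, and f(8) = 68.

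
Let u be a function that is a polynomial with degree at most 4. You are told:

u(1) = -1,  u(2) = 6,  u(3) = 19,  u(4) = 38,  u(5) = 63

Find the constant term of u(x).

-2

Write u(x) = ax^4 + bx³ + cx² + dx + e; the 5 given values yield a linear system in the 5 coefficients.
Solving, the top 2 coefficients vanish, and u(x) = 3x² - 2x - 2.
The constant term is u(0) = -2.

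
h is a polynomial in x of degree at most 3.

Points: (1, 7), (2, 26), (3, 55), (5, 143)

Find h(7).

271

Write h(x) = ax³ + bx² + cx + d; the 4 given values yield a linear system in the 4 coefficients.
Solving, the leading coefficient vanishes, and h(x) = 5x² + 4x - 2.
Then h(7) = 271.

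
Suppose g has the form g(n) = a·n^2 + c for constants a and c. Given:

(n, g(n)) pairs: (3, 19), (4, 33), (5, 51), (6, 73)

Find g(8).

From g(3) = 19 and g(4) = 33: 9a + c = 19 and 16a + c = 33.
Subtracting: 7a = 14, so a = 2; then c = 19 − 2·9 = 1.
So g(n) = 2n² + 1, and g(8) = 129.

129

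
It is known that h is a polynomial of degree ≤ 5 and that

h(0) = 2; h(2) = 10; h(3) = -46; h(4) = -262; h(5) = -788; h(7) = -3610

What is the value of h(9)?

Write h(x) = ax^5 + bx^4 + cx³ + dx² + ex + p; the 6 given values yield a linear system in the 6 coefficients.
Solving, the leading coefficient vanishes, and h(x) = -2x^4 + 3x³ + 3x² + 2x + 2.
Then h(9) = -10672.

-10672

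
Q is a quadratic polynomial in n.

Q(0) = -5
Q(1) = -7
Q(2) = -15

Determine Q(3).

Write Q(n) = an² + bn + c; the 3 given values yield a linear system in the 3 coefficients.
Solving, Q(n) = -3n² + n - 5.
Then Q(3) = -29.

-29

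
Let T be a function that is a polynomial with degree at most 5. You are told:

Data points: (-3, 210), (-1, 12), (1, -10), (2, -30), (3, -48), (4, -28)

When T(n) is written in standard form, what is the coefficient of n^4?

Write T(n) = an^5 + bn^4 + cn³ + dn² + en + p; the 6 given values yield a linear system in the 6 coefficients.
Solving, the leading coefficient vanishes, and T(n) = n^4 - 4n³ - 7n.
The coefficient of n^4 is 1.

1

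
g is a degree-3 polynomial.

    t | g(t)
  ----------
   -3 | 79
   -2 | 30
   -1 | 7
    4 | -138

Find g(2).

Write g(t) = at³ + bt² + ct + d; the 4 given values yield a linear system in the 4 coefficients.
Solving, g(t) = -2t³ + t² - 6t - 2.
Then g(2) = -26.

-26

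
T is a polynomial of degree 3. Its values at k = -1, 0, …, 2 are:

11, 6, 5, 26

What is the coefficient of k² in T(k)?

2

Write T(k) = ak³ + bk² + ck + d; the 4 given values yield a linear system in the 4 coefficients.
Solving, T(k) = 3k³ + 2k² - 6k + 6.
The coefficient of k² is 2.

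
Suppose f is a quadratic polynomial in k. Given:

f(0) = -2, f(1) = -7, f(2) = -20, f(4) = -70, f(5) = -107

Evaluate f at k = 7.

Write f(k) = ak² + bk + c; the 5 given values yield a linear system in the 3 coefficients.
Solving, f(k) = -4k² - k - 2.
Then f(7) = -205.

-205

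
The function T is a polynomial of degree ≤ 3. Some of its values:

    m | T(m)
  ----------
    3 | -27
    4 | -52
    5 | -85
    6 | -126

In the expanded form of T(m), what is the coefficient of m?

3

Write T(m) = am³ + bm² + cm + d; the 4 given values yield a linear system in the 4 coefficients.
Solving, the leading coefficient vanishes, and T(m) = -4m² + 3m.
The coefficient of m is 3.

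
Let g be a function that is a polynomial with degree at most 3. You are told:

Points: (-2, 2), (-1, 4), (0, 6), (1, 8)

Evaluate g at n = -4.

First differences: 2, 2, 2.
Level-1 differences are constant, so g has degree 1.
Fitting a degree-1 polynomial gives g(n) = 2n + 6.
Then g(-4) = -2.

-2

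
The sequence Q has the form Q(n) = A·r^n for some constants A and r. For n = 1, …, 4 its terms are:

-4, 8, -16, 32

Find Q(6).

128

Consecutive ratio: 8/(-4) = -2, and -16/8 = -2, so r = -2.
Then A·(-2)^1 = -4 gives A = 2, and Q(n) = 2·(-2)^n.
Q(6) = 2·(-2)^6 = 128.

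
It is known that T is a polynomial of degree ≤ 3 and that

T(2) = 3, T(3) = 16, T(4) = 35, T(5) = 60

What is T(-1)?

First differences: 13, 19, 25. Second differences: 6, 6.
Level-2 differences are constant, so T has degree 2.
Fitting a degree-2 polynomial gives T(n) = 3n² - 2n - 5.
Then T(-1) = 0.

0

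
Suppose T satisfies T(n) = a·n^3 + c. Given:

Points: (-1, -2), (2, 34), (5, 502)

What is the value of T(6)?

From T(-1) = -2 and T(2) = 34: -1a + c = -2 and 8a + c = 34.
Subtracting: 9a = 36, so a = 4; then c = -2 − 4·(-1) = 2.
So T(n) = 4n³ + 2, and T(6) = 866.

866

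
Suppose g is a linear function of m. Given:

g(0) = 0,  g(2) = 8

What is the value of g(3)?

12

Write g(m) = am + b; the 2 given values yield a linear system in the 2 coefficients.
Solving, g(m) = 4m.
Then g(3) = 12.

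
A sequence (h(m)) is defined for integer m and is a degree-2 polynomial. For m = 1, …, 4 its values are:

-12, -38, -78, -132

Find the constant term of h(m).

First differences: -26, -40, -54. Second differences: -14, -14.
Level-2 differences are constant, so h has degree 2.
Fitting a degree-2 polynomial gives h(m) = -7m² - 5m.
The constant term is h(0) = 0.

0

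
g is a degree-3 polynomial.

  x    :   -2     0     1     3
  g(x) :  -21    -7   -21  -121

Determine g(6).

Write g(x) = ax³ + bx² + cx + d; the 4 given values yield a linear system in the 4 coefficients.
Solving, g(x) = -x³ - 8x² - 5x - 7.
Then g(6) = -541.

-541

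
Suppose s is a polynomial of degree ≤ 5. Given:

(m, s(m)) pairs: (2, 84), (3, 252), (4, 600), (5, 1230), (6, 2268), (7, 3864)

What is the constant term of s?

First differences: 168, 348, 630, 1038, 1596. Second differences: 180, 282, 408, 558. Third differences: 102, 126, 150. Fourth differences: 24, 24.
Level-4 differences are constant, so s has degree 4.
Fitting a degree-4 polynomial gives s(m) = m^4 + 3m³ + 8m² + 6m.
The constant term is s(0) = 0.

0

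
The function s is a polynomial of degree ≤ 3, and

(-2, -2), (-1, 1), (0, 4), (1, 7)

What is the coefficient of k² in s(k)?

0

First differences: 3, 3, 3.
Level-1 differences are constant, so s has degree 1.
Fitting a degree-1 polynomial gives s(k) = 3k + 4.
The coefficient of k² is 0.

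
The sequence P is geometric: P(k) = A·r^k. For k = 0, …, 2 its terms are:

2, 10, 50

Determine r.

5

Consecutive ratio: 10/2 = 5, and 50/10 = 5, so r = 5.
Then A·5^0 = 2 gives A = 2, and P(k) = 2·5^k.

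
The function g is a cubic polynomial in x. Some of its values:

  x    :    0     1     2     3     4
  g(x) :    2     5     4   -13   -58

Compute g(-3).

89

First differences: 3, -1, -17, -45. Second differences: -4, -16, -28. Third differences: -12, -12.
Level-3 differences are constant, so g has degree 3.
Fitting a degree-3 polynomial gives g(x) = -2x³ + 4x² + x + 2.
Then g(-3) = 89.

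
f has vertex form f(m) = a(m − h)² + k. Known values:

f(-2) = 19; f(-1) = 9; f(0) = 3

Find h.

1

First differences -10, -6; second difference 4 = 2a, so a = 2.
Expanding, the m-coefficient is −2ah = -4h; matching it to the data gives h = 1, and then k = 1.
So f(m) = 2(m − 1)² + 1.
Hence h = 1.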